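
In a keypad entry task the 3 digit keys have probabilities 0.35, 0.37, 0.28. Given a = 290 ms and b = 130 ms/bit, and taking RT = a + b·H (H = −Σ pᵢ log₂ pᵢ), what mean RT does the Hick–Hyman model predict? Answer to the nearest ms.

Entropy contributions −pᵢ log₂ pᵢ: 0.5301, 0.5307, 0.5142; sum H = 1.5751 bits.
RT = a + bH = 290 + 130·1.5751 = 494.76 ms.

495 ms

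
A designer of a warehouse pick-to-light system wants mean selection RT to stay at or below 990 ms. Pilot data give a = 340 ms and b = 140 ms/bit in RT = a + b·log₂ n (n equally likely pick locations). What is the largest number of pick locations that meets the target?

140·log₂ n ≤ 990 − 340 = 650, giving log₂ n ≤ 4.6429 and n ≤ 24.983. The largest whole number is 24.

24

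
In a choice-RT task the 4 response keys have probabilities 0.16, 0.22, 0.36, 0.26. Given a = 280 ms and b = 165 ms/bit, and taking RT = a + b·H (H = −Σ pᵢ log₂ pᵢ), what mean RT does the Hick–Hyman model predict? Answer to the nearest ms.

Entropy contributions −pᵢ log₂ pᵢ: 0.4230, 0.4806, 0.5306, 0.5053; sum H = 1.9395 bits.
RT = a + bH = 280 + 165·1.9395 = 600.02 ms.

600 ms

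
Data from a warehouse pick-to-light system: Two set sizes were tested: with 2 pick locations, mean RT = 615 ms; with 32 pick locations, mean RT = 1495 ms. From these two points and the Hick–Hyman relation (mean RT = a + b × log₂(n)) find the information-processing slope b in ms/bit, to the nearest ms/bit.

b = (RT₂ − RT₁)/(log₂ n₂ − log₂ n₁) = (1495 − 615)/(5 − 1) = 220 ms/bit.

220 ms/bit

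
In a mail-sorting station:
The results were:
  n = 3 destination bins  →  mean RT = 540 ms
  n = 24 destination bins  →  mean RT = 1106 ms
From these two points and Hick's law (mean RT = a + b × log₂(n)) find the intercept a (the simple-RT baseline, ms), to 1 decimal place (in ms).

241.0 ms

b = (RT₂ − RT₁)/(log₂ n₂ − log₂ n₁) = (1106 − 540)/(4.5850 − 1.5850) = 188.667 ms/bit.
Intercept: a = 540 − 188.667·log₂(3) = 240.970 ms.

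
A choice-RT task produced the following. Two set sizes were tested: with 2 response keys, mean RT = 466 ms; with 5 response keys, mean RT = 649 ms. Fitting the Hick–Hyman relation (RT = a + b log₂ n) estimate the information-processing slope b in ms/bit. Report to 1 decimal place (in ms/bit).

Slope: b = (649 − 466) / (log₂ 5 − log₂ 2) = 183/1.3219 = 138.434 ms/bit.

138.4 ms/bit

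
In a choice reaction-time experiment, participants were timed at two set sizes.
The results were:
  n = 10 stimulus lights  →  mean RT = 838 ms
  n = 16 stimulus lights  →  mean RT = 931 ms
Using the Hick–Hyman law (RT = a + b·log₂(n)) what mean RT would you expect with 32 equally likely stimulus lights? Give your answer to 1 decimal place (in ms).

Fit slope and intercept:
  b = (931 − 838) / (log₂ 16 − log₂ 10) = 93 / (4 − 3.3219) = 137.154 ms/bit
  a = 838 − 137.154 × 3.3219 = 382.386 ms
Then RT(32) = 382.386 + 137.154 × log₂ 32 = 382.386 + 137.154 × 5 ≈ 1068.154 ms.

1068.2 ms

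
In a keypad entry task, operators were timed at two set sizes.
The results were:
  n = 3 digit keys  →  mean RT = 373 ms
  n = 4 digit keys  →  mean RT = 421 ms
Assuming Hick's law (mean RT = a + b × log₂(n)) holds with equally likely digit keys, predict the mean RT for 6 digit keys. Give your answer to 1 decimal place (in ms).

Solve the two-equation system in a and b:
  b = (421 − 373) / (log₂ 4 − log₂ 3) = 48 / (2 − 1.5850) = 115.652 ms/bit
  a = 373 − 115.652 × 1.5850 = 189.696 ms
Then RT(6) = 189.696 + 115.652 × log₂ 6 = 189.696 + 115.652 × 2.5850 ≈ 488.652 ms.

488.7 ms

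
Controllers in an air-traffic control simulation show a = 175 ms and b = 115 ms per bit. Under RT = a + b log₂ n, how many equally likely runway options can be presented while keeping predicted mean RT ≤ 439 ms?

4

Information budget: (439 − 175)/115 = 2.2957 bits, so n ≤ 2^2.2957 = 4.910 → at most 4.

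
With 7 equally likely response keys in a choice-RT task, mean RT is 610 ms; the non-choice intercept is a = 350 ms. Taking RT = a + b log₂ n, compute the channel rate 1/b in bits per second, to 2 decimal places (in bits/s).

10.80 bits/s

b = (610 − 350)/log₂ 7 = 260/2.8074 = 92.614 ms per bit = 0.09261 s/bit; the reciprocal is 10.798 bits/s.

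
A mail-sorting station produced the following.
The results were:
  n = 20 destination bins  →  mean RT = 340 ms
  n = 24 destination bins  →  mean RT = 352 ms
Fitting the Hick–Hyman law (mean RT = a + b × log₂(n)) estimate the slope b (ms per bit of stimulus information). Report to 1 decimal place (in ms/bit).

Slope: b = (352 − 340) / (log₂ 24 − log₂ 20) = 12/0.2630 = 45.621 ms/bit.

45.6 ms/bit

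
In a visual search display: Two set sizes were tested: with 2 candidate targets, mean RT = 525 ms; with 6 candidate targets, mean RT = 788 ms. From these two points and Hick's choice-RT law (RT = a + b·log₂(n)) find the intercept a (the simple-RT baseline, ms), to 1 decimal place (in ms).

359.1 ms

Slope: b = (788 − 525) / (log₂ 6 − log₂ 2) = 263/1.5850 = 165.935 ms/bit.
Intercept: a = 525 − 165.935·log₂(2) = 359.065 ms.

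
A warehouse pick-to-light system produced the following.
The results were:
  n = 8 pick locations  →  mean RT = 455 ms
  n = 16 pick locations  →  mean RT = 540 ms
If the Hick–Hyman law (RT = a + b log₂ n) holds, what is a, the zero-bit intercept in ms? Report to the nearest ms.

200 ms

b = (RT₂ − RT₁)/(log₂ n₂ − log₂ n₁) = (540 − 455)/(4 − 3) = 85 ms/bit.
a = RT₁ − b·log₂ n₁ = 455 − 85 × 3 = 200.000 ms.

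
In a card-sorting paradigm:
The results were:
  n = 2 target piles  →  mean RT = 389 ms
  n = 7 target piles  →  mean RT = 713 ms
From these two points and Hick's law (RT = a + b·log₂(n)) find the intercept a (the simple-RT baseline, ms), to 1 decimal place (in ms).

b = (RT₂ − RT₁)/(log₂ n₂ − log₂ n₁) = (713 − 389)/(2.8074 − 1) = 179.268 ms/bit.
Intercept: a = 389 − 179.268·log₂(2) = 209.732 ms.

209.7 ms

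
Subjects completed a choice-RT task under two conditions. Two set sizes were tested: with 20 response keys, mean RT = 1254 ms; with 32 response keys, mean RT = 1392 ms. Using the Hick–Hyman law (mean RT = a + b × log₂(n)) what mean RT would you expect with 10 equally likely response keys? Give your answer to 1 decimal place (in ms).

Fit slope and intercept:
  b = (1392 − 1254) / (log₂ 32 − log₂ 20) = 138 / (5 − 4.3219) = 203.518 ms/bit
  a = 1254 − 203.518 × 4.3219 = 374.409 ms
Then RT(10) = 374.409 + 203.518 × log₂ 10 = 374.409 + 203.518 × 3.3219 ≈ 1050.482 ms.

1050.5 ms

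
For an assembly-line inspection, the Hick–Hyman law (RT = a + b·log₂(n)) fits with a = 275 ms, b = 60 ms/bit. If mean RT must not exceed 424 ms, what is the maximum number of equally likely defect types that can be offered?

Set 275 + 60·log₂ n ≤ 424 → log₂ n ≤ (424 − 275)/60 = 2.4833.
So n ≤ 2^2.4833 = 5.592; the largest integer n is 5.

5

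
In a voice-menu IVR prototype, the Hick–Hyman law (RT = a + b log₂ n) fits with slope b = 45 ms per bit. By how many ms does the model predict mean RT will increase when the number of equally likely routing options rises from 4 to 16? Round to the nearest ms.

The intercept a cancels: ΔRT = b·(log₂ n₂ − log₂ n₁) = b·log₂(n₂/n₁).
log₂(16) − log₂(4) = log₂(16/4) = log₂(4) = 2.
ΔRT = 45 × 2.0000 = 90.000 ms.

90 ms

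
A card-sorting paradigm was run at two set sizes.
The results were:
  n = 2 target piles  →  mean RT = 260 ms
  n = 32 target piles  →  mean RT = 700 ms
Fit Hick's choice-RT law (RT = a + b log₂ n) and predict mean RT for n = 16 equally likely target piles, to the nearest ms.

590 ms

RT is linear in log₂ n, so two points fix the line:
  b = (700 − 260) / (log₂ 32 − log₂ 2) = 440 / (5 − 1) = 110 ms/bit
  a = 260 − 110 × 1 = 150 ms
Then RT(16) = 150 + 110 × log₂ 16 = 150 + 110 × 4 ≈ 590.000 ms.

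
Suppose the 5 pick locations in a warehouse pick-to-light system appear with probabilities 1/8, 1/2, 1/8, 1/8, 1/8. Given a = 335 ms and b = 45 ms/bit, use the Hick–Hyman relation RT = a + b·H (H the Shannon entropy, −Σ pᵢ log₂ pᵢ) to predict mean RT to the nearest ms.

H = −Σ pᵢ log₂ pᵢ = 0.125·3 + 0.5·1 + 0.125·3 + 0.125·3 + 0.125·3 = 2.000 bits.
RT = 335 + 45 × 2.000 = 425.00 ms.

425 ms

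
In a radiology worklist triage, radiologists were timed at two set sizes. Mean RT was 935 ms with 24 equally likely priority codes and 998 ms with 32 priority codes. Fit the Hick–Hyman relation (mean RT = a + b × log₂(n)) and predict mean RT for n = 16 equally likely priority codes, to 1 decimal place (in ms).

846.2 ms

RT is linear in log₂ n, so two points fix the line:
  b = (998 − 935) / (log₂ 32 − log₂ 24) = 63 / (5 − 4.5850) = 151.794 ms/bit
  a = 935 − 151.794 × 4.5850 = 239.032 ms
Then RT(16) = 239.032 + 151.794 × log₂ 16 = 239.032 + 151.794 × 4 ≈ 846.206 ms.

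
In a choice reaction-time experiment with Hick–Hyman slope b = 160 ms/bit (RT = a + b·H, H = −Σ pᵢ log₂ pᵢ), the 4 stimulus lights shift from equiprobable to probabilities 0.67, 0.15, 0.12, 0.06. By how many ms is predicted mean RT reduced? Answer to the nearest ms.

95 ms

Equiprobable entropy H₀ = log₂ 4 = 2.0000 bits.
Skewed entropy H = −Σ pᵢ log₂ pᵢ = 1.4082 bits.
ΔRT = b·(H₀ − H) = 160 × 0.5918 = 94.68 ms.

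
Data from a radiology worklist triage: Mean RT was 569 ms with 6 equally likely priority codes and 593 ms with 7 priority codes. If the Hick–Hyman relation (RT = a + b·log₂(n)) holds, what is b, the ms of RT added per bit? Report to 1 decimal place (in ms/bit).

107.9 ms/bit

The slope on a log₂ axis is (593 − 569) / (2.8074 − 2.5850) = 107.917 ms/bit.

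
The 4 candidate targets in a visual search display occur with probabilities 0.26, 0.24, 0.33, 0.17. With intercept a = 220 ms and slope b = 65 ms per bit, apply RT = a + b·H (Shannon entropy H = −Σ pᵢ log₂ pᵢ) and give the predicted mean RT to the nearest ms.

348 ms

H = 0.26·log₂(1/0.26) + 0.24·log₂(1/0.24) + 0.33·log₂(1/0.33) + 0.17·log₂(1/0.17) = 1.9618 bits.
RT = 220 + 65 × 1.9618 = 347.52 ms.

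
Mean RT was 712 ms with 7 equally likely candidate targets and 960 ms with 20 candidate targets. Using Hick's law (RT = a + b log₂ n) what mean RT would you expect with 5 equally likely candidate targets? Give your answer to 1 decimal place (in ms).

Solve the two-equation system in a and b:
  b = (960 − 712) / (log₂ 20 − log₂ 7) = 248 / (4.3219 − 2.8074) = 163.743 ms/bit
  a = 712 − 163.743 × 2.8074 = 252.317 ms
Then RT(5) = 252.317 + 163.743 × log₂ 5 = 252.317 + 163.743 × 2.3219 ≈ 632.515 ms.

632.5 ms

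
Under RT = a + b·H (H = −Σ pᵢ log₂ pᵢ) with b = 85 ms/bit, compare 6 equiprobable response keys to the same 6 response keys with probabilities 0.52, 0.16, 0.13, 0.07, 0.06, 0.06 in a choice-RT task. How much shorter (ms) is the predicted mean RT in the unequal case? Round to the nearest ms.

The RT saving is b·ΔH. Equiprobable H₀ = log₂(6) = 2.5850 bits; with the given probabilities H = 2.0519 bits.
b·(H₀ − H) = 85 × (2.5850 − 2.0519) = 45.31 ms.

45 ms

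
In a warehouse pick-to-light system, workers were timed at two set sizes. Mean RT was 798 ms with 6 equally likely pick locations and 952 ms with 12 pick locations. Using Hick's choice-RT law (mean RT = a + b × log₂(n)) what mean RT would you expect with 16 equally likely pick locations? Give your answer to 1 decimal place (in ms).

1015.9 ms

Solve the two-equation system in a and b:
  b = (952 − 798) / (log₂ 12 − log₂ 6) = 154 / (3.5850 − 2.5850) = 154.000 ms/bit
  a = 798 − 154.000 × 2.5850 = 399.916 ms
Then RT(16) = 399.916 + 154.000 × log₂ 16 = 399.916 + 154.000 × 4 ≈ 1015.916 ms.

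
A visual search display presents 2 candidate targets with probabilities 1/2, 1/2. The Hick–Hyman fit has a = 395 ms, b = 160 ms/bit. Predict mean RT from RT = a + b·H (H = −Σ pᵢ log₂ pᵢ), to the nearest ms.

H = −Σ pᵢ log₂ pᵢ = 0.5·1 + 0.5·1 = 1.000 bits.
RT = 395 + 160 × 1.000 = 555.00 ms.

555 ms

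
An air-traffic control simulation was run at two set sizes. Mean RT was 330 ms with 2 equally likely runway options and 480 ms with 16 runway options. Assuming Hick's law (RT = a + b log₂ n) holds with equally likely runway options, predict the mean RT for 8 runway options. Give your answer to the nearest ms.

Solve the two-equation system in a and b:
  b = (480 − 330) / (log₂ 16 − log₂ 2) = 150 / (4 − 1) = 50 ms/bit
  a = 330 − 50 × 1 = 280 ms
Then RT(8) = 280 + 50 × log₂ 8 = 280 + 50 × 3 ≈ 430.000 ms.

430 ms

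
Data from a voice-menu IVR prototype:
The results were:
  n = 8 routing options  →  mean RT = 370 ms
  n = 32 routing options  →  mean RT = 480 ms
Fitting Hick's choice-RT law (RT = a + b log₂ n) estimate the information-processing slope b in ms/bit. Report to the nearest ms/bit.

55 ms/bit

b = (RT₂ − RT₁)/(log₂ n₂ − log₂ n₁) = (480 − 370)/(5 − 3) = 55 ms/bit.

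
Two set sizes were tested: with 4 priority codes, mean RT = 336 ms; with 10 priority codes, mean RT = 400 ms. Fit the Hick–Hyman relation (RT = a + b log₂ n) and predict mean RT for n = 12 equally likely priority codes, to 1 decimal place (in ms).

With log₂ n on the abscissa the relation is linear; from the two conditions:
  b = (400 − 336) / (log₂ 10 − log₂ 4) = 64 / (3.3219 − 2) = 48.414 ms/bit
  a = 336 − 48.414 × 2 = 239.172 ms
Then RT(12) = 239.172 + 48.414 × log₂ 12 = 239.172 + 48.414 × 3.5850 ≈ 412.735 ms.

412.7 ms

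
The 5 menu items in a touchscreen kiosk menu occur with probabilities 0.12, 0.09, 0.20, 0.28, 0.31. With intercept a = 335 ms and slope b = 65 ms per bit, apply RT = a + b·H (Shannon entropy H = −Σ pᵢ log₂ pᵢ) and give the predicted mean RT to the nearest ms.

477 ms

H = 0.12·log₂(1/0.12) + 0.09·log₂(1/0.09) + 0.20·log₂(1/0.20) + 0.28·log₂(1/0.28) + 0.31·log₂(1/0.31) = 2.1821 bits.
RT = 335 + 65 × 2.1821 = 476.84 ms.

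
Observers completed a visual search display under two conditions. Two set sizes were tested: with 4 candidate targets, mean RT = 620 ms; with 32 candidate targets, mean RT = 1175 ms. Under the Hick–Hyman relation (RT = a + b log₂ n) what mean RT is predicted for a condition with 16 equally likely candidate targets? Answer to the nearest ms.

990 ms

Fit slope and intercept:
  b = (1175 − 620) / (log₂ 32 − log₂ 4) = 555 / (5 − 2) = 185 ms/bit
  a = 620 − 185 × 2 = 250 ms
Then RT(16) = 250 + 185 × log₂ 16 = 250 + 185 × 4 ≈ 990.000 ms.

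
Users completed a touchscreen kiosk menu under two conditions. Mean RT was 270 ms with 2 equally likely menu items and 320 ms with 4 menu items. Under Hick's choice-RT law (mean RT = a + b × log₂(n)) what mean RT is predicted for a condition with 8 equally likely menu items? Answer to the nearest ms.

With log₂ n on the abscissa the relation is linear; from the two conditions:
  b = (320 − 270) / (log₂ 4 − log₂ 2) = 50 / (2 − 1) = 50 ms/bit
  a = 270 − 50 × 1 = 220 ms
Then RT(8) = 220 + 50 × log₂ 8 = 220 + 50 × 3 ≈ 370.000 ms.

370 ms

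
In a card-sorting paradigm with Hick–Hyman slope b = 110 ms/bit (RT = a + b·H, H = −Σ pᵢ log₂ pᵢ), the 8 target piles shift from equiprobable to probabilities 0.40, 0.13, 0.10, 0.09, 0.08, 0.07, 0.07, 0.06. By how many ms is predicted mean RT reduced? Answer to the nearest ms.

The RT saving is b·ΔH. Equiprobable H₀ = log₂(8) = 3.0000 bits; with the given probabilities H = 2.6284 bits.
b·(H₀ − H) = 110 × (3.0000 − 2.6284) = 40.87 ms.

41 ms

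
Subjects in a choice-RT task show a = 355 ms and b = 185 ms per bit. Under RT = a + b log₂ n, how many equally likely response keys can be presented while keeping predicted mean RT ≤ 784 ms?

4

Set 355 + 185·log₂ n ≤ 784 → log₂ n ≤ (784 − 355)/185 = 2.3189.
So n ≤ 2^2.3189 = 4.990; the largest integer n is 4.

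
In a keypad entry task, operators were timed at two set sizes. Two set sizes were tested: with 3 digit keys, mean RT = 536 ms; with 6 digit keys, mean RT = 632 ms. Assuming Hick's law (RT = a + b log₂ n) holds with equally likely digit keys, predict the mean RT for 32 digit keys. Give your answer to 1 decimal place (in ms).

Solve the two-equation system in a and b:
  b = (632 − 536) / (log₂ 6 − log₂ 3) = 96 / (2.5850 − 1.5850) = 96.000 ms/bit
  a = 536 − 96.000 × 1.5850 = 383.844 ms
Then RT(32) = 383.844 + 96.000 × log₂ 32 = 383.844 + 96.000 × 5 ≈ 863.844 ms.

863.8 ms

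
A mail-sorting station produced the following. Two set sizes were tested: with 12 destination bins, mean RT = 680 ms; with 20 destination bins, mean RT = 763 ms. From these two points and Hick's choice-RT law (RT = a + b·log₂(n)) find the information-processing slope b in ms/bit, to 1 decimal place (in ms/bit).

112.6 ms/bit

The slope on a log₂ axis is (763 − 680) / (4.3219 − 3.5850) = 112.624 ms/bit.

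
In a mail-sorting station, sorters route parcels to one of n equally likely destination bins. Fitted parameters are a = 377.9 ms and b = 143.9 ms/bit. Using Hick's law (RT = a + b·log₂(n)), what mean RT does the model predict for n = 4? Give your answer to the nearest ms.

log₂(4) = 2 bits, so RT = 377.9 + 143.9 × 2 ≈ 665.700 ms.

666 ms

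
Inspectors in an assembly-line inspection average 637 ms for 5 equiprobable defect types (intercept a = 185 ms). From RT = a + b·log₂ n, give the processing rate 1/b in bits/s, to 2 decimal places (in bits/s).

5.14 bits/s

Choice component = 637 − 185 = 452 ms over log₂(5) = 2.3219 bits.
b = 452 / 2.3219 = 194.666 ms/bit, so 1/b = 5.137 bits/s.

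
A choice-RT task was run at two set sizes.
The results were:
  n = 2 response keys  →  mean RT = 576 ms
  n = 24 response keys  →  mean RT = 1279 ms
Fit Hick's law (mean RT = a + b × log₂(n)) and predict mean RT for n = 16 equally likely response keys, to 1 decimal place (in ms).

RT is linear in log₂ n, so two points fix the line:
  b = (1279 − 576) / (log₂ 24 − log₂ 2) = 703 / (4.5850 − 1) = 196.097 ms/bit
  a = 576 − 196.097 × 1 = 379.903 ms
Then RT(16) = 379.903 + 196.097 × log₂ 16 = 379.903 + 196.097 × 4 ≈ 1164.291 ms.

1164.3 ms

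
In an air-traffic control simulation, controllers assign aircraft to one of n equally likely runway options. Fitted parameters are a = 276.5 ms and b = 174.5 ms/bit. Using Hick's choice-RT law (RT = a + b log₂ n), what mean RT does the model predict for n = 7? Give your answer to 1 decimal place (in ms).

log₂(7) = 2.8074 bits, so RT = 276.5 + 174.5 × 2.8074 ≈ 766.383 ms.

766.4 ms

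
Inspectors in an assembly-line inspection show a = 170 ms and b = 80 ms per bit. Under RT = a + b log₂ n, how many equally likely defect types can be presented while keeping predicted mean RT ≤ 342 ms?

Information budget: (342 − 170)/80 = 2.1500 bits, so n ≤ 2^2.1500 = 4.438 → at most 4.

4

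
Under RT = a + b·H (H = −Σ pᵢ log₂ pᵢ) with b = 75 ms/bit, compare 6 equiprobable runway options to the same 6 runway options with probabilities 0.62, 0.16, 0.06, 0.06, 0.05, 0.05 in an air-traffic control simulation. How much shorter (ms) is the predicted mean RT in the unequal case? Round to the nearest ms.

Equiprobable entropy H₀ = log₂ 6 = 2.5850 bits.
Skewed entropy H = −Σ pᵢ log₂ pᵢ = 1.7699 bits.
ΔRT = b·(H₀ − H) = 75 × 0.8151 = 61.13 ms.

61 ms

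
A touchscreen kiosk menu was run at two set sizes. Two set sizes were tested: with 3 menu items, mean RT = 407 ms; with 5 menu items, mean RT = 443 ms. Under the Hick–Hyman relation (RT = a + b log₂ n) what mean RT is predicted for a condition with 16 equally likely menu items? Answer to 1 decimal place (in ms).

With log₂ n on the abscissa the relation is linear; from the two conditions:
  b = (443 − 407) / (log₂ 5 − log₂ 3) = 36 / (2.3219 − 1.5850) = 48.849 ms/bit
  a = 407 − 48.849 × 1.5850 = 329.576 ms
Then RT(16) = 329.576 + 48.849 × log₂ 16 = 329.576 + 48.849 × 4 ≈ 524.972 ms.

525.0 ms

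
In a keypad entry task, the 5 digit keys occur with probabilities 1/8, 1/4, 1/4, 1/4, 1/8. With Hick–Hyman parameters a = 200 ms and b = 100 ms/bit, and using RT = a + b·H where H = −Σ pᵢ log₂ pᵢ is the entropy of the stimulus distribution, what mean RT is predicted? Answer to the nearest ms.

425 ms

Each term −pᵢ log₂ pᵢ: 0.125·3 + 0.25·2 + 0.25·2 + 0.25·2 + 0.125·3; summed, H = 2.250 bits.
Mean RT = a + bH = 200 + 100·2.250 = 425.00 ms.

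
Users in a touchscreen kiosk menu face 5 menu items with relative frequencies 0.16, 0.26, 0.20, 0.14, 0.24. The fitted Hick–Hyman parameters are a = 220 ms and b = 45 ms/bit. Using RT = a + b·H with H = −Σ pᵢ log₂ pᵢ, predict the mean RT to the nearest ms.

H = 0.16·log₂(1/0.16) + 0.26·log₂(1/0.26) + 0.20·log₂(1/0.20) + 0.14·log₂(1/0.14) + 0.24·log₂(1/0.24) = 2.2839 bits.
RT = 220 + 45 × 2.2839 = 322.78 ms.

323 ms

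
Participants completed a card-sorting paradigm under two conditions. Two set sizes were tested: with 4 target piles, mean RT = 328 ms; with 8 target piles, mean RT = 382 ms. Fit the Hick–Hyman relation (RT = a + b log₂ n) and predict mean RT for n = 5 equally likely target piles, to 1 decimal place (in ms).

Solve the two-equation system in a and b:
  b = (382 − 328) / (log₂ 8 − log₂ 4) = 54 / (3 − 2) = 54.000 ms/bit
  a = 328 − 54.000 × 2 = 220.000 ms
Then RT(5) = 220.000 + 54.000 × log₂ 5 = 220.000 + 54.000 × 2.3219 ≈ 345.384 ms.

345.4 ms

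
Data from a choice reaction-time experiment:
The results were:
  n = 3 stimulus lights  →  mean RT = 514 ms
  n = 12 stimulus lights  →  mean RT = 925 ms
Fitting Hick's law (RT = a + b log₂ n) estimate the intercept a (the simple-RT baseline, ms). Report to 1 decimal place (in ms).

188.3 ms

b = (RT₂ − RT₁)/(log₂ n₂ − log₂ n₁) = (925 − 514)/(3.5850 − 1.5850) = 205.500 ms/bit.
a = RT₁ − b·log₂ n₁ = 514 − 205.500 × 1.5850 = 188.290 ms.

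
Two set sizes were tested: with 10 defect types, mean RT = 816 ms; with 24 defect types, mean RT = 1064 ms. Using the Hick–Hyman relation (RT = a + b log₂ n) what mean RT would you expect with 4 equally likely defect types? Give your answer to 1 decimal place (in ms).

556.4 ms

Solve the two-equation system in a and b:
  b = (1064 − 816) / (log₂ 24 − log₂ 10) = 248 / (4.5850 − 3.3219) = 196.353 ms/bit
  a = 816 − 196.353 × 3.3219 = 163.731 ms
Then RT(4) = 163.731 + 196.353 × log₂ 4 = 163.731 + 196.353 × 2 ≈ 556.436 ms.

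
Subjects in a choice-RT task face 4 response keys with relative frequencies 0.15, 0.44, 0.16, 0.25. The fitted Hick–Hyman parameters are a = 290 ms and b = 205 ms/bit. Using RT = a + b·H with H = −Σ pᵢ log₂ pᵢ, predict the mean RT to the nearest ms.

H = 0.15·log₂(1/0.15) + 0.44·log₂(1/0.44) + 0.16·log₂(1/0.16) + 0.25·log₂(1/0.25) = 1.8547 bits.
RT = 290 + 205 × 1.8547 = 670.22 ms.

670 ms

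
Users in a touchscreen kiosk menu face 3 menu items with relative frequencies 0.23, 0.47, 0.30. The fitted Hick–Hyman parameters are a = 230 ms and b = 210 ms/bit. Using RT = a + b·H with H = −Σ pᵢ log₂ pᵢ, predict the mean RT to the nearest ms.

549 ms

H = 0.23·log₂(1/0.23) + 0.47·log₂(1/0.47) + 0.30·log₂(1/0.30) = 1.5207 bits.
RT = 230 + 210 × 1.5207 = 549.35 ms.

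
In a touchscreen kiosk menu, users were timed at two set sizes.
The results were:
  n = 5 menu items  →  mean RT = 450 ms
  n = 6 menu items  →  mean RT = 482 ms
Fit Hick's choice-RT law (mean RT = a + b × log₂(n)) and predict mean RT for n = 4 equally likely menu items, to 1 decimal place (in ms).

410.8 ms

Solve the two-equation system in a and b:
  b = (482 − 450) / (log₂ 6 − log₂ 5) = 32 / (2.5850 − 2.3219) = 121.657 ms/bit
  a = 450 − 121.657 × 2.3219 = 167.521 ms
Then RT(4) = 167.521 + 121.657 × log₂ 4 = 167.521 + 121.657 × 2 ≈ 410.835 ms.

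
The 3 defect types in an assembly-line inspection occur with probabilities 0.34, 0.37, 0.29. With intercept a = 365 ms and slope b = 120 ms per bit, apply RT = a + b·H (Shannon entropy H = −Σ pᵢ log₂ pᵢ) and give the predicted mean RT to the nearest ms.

Entropy contributions −pᵢ log₂ pᵢ: 0.5292, 0.5307, 0.5179; sum H = 1.5778 bits.
RT = a + bH = 365 + 120·1.5778 = 554.34 ms.

554 ms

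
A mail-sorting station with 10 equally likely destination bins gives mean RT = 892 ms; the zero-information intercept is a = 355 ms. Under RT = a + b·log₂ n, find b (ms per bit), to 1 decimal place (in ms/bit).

10 alternatives carry log₂ 10 = 3.3219 bits; the choice cost is 892 − 355 = 537 ms, so b = 537/3.3219 = 161.653 ms/bit.

161.7 ms/bit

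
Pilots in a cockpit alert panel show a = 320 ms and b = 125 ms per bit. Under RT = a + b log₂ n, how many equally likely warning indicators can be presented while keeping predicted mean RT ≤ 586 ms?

4

Set 320 + 125·log₂ n ≤ 586 → log₂ n ≤ (586 − 320)/125 = 2.1280.
So n ≤ 2^2.1280 = 4.371; the largest integer n is 4.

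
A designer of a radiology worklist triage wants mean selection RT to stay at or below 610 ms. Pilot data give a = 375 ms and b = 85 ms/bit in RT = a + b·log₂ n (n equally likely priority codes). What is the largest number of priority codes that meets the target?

6

Set 375 + 85·log₂ n ≤ 610 → log₂ n ≤ (610 − 375)/85 = 2.7647.
So n ≤ 2^2.7647 = 6.796; the largest integer n is 6.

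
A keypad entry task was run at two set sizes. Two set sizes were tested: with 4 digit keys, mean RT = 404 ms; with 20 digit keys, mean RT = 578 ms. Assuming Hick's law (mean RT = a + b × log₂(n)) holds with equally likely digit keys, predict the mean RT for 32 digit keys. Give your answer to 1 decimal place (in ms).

RT is linear in log₂ n, so two points fix the line:
  b = (578 − 404) / (log₂ 20 − log₂ 4) = 174 / (4.3219 − 2) = 74.938 ms/bit
  a = 404 − 74.938 × 2 = 254.125 ms
Then RT(32) = 254.125 + 74.938 × log₂ 32 = 254.125 + 74.938 × 5 ≈ 628.813 ms.

628.8 ms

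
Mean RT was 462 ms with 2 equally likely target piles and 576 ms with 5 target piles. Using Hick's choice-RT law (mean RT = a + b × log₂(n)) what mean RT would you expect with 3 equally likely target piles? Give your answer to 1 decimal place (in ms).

512.4 ms

Fit slope and intercept:
  b = (576 − 462) / (log₂ 5 − log₂ 2) = 114 / (2.3219 − 1) = 86.238 ms/bit
  a = 462 − 86.238 × 1 = 375.762 ms
Then RT(3) = 375.762 + 86.238 × log₂ 3 = 375.762 + 86.238 × 1.5850 ≈ 512.446 ms.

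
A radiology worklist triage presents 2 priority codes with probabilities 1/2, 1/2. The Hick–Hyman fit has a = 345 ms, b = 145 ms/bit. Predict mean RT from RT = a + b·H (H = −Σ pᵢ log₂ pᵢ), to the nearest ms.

490 ms

H = −Σ pᵢ log₂ pᵢ = 0.5·1 + 0.5·1 = 1.000 bits.
RT = 345 + 145 × 1.000 = 490.00 ms.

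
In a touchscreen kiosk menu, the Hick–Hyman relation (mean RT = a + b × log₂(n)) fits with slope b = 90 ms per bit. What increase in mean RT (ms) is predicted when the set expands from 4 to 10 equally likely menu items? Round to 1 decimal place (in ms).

ΔRT = (a + b log₂ n₂) − (a + b log₂ n₁) = b·(log₂ n₂ − log₂ n₁).
log₂(10) − log₂(4) = 3.3219 − 2 = 1.3219.
ΔRT = 90 × 1.3219 = 118.974 ms.

119.0 ms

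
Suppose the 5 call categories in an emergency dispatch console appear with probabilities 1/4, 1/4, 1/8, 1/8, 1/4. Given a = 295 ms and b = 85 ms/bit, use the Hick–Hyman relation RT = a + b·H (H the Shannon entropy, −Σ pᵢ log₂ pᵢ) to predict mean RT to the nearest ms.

H = −Σ pᵢ log₂ pᵢ = 0.25·2 + 0.25·2 + 0.125·3 + 0.125·3 + 0.25·2 = 2.250 bits.
RT = 295 + 85 × 2.250 = 486.25 ms.

486 ms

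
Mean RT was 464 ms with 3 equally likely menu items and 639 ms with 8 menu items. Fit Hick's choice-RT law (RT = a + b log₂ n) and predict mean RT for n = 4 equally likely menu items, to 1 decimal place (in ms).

Fit slope and intercept:
  b = (639 − 464) / (log₂ 8 − log₂ 3) = 175 / (3 − 1.5850) = 123.672 ms/bit
  a = 464 − 123.672 × 1.5850 = 267.985 ms
Then RT(4) = 267.985 + 123.672 × log₂ 4 = 267.985 + 123.672 × 2 ≈ 515.328 ms.

515.3 ms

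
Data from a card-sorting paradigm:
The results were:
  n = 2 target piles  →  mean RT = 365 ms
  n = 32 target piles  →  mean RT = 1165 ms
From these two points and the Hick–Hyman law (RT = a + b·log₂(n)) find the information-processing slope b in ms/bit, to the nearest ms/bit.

Slope: b = (1165 − 365) / (log₂ 32 − log₂ 2) = 800/4.0000 = 200 ms/bit.

200 ms/bit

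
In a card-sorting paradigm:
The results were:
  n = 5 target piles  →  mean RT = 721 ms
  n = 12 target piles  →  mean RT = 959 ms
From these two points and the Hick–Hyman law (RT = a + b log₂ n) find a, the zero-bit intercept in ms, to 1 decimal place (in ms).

283.5 ms

Slope: b = (959 − 721) / (log₂ 12 − log₂ 5) = 238/1.2630 = 188.435 ms/bit.
Intercept: a = 721 − 188.435·log₂(5) = 283.467 ms.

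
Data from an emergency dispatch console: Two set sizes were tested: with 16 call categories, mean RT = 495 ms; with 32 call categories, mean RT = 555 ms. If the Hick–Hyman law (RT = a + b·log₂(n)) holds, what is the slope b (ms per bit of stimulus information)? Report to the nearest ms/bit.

60 ms/bit

The slope on a log₂ axis is (555 − 495) / (5 − 4) = 60 ms/bit.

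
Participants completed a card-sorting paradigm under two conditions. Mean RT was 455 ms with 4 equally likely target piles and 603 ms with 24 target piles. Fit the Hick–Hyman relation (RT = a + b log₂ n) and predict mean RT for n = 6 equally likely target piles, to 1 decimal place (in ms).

Fit slope and intercept:
  b = (603 − 455) / (log₂ 24 − log₂ 4) = 148 / (4.5850 − 2) = 57.254 ms/bit
  a = 455 − 57.254 × 2 = 340.492 ms
Then RT(6) = 340.492 + 57.254 × log₂ 6 = 340.492 + 57.254 × 2.5850 ≈ 488.492 ms.

488.5 ms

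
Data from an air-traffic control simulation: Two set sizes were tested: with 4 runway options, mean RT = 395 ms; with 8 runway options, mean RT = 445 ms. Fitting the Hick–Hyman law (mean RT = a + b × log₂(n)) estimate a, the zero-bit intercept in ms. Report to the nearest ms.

The slope on a log₂ axis is (445 − 395) / (3 − 2) = 50 ms/bit.
a = RT₁ − b·log₂ n₁ = 395 − 50 × 2 = 295.000 ms.

295 ms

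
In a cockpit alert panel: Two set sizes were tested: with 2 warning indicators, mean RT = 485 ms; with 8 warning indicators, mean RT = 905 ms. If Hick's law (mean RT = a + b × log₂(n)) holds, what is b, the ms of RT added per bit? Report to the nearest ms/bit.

The slope on a log₂ axis is (905 − 485) / (3 − 1) = 210 ms/bit.

210 ms/bit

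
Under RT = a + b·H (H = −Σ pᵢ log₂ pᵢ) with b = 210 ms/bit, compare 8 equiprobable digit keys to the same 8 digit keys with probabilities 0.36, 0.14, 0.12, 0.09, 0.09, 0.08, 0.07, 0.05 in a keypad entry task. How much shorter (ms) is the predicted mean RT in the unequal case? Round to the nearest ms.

64 ms

Equiprobable entropy H₀ = log₂ 8 = 3.0000 bits.
Skewed entropy H = −Σ pᵢ log₂ pᵢ = 2.6963 bits.
ΔRT = b·(H₀ − H) = 210 × 0.3037 = 63.79 ms.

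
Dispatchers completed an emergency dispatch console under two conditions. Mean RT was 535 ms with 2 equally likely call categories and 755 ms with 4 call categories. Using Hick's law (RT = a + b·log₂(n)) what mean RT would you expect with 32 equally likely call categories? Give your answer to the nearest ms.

1415 ms

Solve the two-equation system in a and b:
  b = (755 − 535) / (log₂ 4 − log₂ 2) = 220 / (2 − 1) = 220 ms/bit
  a = 535 − 220 × 1 = 315 ms
Then RT(32) = 315 + 220 × log₂ 32 = 315 + 220 × 5 ≈ 1415.000 ms.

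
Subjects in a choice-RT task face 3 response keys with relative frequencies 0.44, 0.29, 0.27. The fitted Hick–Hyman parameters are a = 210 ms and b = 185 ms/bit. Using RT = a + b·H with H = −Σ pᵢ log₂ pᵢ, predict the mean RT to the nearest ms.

H = 0.44·log₂(1/0.44) + 0.29·log₂(1/0.29) + 0.27·log₂(1/0.27) = 1.5491 bits.
RT = 210 + 185 × 1.5491 = 496.58 ms.

497 ms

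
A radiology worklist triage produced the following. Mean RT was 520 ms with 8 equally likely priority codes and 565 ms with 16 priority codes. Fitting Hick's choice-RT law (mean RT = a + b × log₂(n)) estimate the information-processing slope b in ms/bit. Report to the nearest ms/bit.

45 ms/bit

The slope on a log₂ axis is (565 − 520) / (4 − 3) = 45 ms/bit.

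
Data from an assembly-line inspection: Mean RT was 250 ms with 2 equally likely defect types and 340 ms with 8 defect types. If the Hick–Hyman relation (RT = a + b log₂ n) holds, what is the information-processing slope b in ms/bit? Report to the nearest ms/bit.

45 ms/bit

b = (RT₂ − RT₁)/(log₂ n₂ − log₂ n₁) = (340 − 250)/(3 − 1) = 45 ms/bit.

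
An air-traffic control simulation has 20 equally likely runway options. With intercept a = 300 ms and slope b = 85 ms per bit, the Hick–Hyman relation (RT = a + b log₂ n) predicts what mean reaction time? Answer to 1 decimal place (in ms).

667.4 ms

log₂(20) = 4.3219 bits, so RT = 300 + 85 × 4.3219 ≈ 667.364 ms.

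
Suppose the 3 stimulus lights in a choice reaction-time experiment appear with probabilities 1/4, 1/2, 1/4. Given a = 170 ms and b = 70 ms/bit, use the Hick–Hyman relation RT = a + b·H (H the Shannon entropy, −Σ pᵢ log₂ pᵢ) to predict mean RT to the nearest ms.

Each term −pᵢ log₂ pᵢ: 0.25·2 + 0.5·1 + 0.25·2; summed, H = 1.500 bits.
Mean RT = a + bH = 170 + 70·1.500 = 275.00 ms.

275 ms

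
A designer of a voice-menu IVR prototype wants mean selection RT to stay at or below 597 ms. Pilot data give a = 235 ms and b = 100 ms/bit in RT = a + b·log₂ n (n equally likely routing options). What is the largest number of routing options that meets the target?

100·log₂ n ≤ 597 − 235 = 362, giving log₂ n ≤ 3.6200 and n ≤ 12.295. The largest whole number is 12.

12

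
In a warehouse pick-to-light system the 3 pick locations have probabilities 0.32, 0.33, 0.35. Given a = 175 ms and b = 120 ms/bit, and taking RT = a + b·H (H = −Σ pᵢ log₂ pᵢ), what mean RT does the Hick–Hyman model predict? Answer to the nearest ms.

H = 0.32·log₂(1/0.32) + 0.33·log₂(1/0.33) + 0.35·log₂(1/0.35) = 1.5840 bits.
RT = 175 + 120 × 1.5840 = 365.07 ms.

365 ms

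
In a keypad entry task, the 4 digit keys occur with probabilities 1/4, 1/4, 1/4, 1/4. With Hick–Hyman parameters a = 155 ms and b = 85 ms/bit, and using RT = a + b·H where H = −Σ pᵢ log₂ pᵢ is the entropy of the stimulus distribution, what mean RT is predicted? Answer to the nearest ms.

Each term −pᵢ log₂ pᵢ: 0.25·2 + 0.25·2 + 0.25·2 + 0.25·2; summed, H = 2.000 bits.
Mean RT = a + bH = 155 + 85·2.000 = 325.00 ms.

325 ms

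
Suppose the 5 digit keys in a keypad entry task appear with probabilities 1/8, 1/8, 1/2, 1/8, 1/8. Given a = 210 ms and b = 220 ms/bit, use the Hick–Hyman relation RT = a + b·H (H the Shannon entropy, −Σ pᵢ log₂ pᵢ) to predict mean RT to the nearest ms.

Each term −pᵢ log₂ pᵢ: 0.125·3 + 0.125·3 + 0.5·1 + 0.125·3 + 0.125·3; summed, H = 2.000 bits.
Mean RT = a + bH = 210 + 220·2.000 = 650.00 ms.

650 ms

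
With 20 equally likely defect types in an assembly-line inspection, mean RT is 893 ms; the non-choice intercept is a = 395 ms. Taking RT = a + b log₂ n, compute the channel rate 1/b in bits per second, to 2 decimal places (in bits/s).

8.68 bits/s

Choice component = 893 − 395 = 498 ms over log₂(20) = 4.3219 bits.
b = 498 / 4.3219 = 115.226 ms/bit, so 1/b = 8.679 bits/s.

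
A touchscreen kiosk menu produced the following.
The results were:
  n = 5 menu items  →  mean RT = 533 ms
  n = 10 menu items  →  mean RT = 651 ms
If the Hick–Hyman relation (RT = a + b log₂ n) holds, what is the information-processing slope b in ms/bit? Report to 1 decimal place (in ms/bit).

118.0 ms/bit

The slope on a log₂ axis is (651 − 533) / (3.3219 − 2.3219) = 118.000 ms/bit.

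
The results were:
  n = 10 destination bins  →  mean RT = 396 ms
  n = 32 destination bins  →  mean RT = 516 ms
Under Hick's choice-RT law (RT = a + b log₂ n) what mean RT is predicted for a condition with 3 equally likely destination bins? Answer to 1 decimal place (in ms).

Fit slope and intercept:
  b = (516 − 396) / (log₂ 32 − log₂ 10) = 120 / (5 − 3.3219) = 71.511 ms/bit
  a = 396 − 71.511 × 3.3219 = 158.447 ms
Then RT(3) = 158.447 + 71.511 × log₂ 3 = 158.447 + 71.511 × 1.5850 ≈ 271.788 ms.

271.8 ms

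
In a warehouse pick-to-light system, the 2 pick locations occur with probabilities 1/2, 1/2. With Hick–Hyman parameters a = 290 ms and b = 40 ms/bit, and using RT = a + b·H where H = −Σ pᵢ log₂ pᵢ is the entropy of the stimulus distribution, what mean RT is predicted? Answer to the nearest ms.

Each term −pᵢ log₂ pᵢ: 0.5·1 + 0.5·1; summed, H = 1.000 bits.
Mean RT = a + bH = 290 + 40·1.000 = 330.00 ms.

330 ms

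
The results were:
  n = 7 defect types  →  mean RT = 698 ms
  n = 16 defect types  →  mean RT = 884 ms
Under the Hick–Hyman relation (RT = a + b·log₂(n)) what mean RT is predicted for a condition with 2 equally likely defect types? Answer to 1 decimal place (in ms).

416.1 ms

Fit slope and intercept:
  b = (884 − 698) / (log₂ 16 − log₂ 7) = 186 / (4 − 2.8074) = 155.956 ms/bit
  a = 698 − 155.956 × 2.8074 = 260.177 ms
Then RT(2) = 260.177 + 155.956 × log₂ 2 = 260.177 + 155.956 × 1 ≈ 416.132 ms.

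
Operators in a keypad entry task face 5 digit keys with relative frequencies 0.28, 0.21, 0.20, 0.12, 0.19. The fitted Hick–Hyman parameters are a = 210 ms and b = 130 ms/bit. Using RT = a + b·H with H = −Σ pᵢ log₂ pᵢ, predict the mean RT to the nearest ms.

506 ms

H = 0.28·log₂(1/0.28) + 0.21·log₂(1/0.21) + 0.20·log₂(1/0.20) + 0.12·log₂(1/0.12) + 0.19·log₂(1/0.19) = 2.2737 bits.
RT = 210 + 130 × 2.2737 = 505.58 ms.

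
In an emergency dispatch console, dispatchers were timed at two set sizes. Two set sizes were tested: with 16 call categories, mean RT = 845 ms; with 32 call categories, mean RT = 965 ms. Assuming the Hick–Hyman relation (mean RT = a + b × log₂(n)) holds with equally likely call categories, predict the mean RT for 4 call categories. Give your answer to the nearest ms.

605 ms

Fit slope and intercept:
  b = (965 − 845) / (log₂ 32 − log₂ 16) = 120 / (5 − 4) = 120 ms/bit
  a = 845 − 120 × 4 = 365 ms
Then RT(4) = 365 + 120 × log₂ 4 = 365 + 120 × 2 ≈ 605.000 ms.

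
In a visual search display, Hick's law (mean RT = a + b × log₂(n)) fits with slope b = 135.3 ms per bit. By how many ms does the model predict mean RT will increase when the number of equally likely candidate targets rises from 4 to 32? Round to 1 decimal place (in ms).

405.9 ms

Only the slope matters, since a is common to both: ΔRT = b·log₂(n₂/n₁).
log₂(32) − log₂(4) = log₂(32/4) = log₂(8) = 3.
ΔRT = 135.3 × 3.0000 = 405.900 ms.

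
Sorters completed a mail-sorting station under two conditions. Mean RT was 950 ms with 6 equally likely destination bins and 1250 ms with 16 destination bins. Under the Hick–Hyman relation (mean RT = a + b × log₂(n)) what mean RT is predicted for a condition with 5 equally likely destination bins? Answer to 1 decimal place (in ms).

With log₂ n on the abscissa the relation is linear; from the two conditions:
  b = (1250 − 950) / (log₂ 16 − log₂ 6) = 300 / (4 − 2.5850) = 212.009 ms/bit
  a = 950 − 212.009 × 2.5850 = 401.966 ms
Then RT(5) = 401.966 + 212.009 × log₂ 5 = 401.966 + 212.009 × 2.3219 ≈ 894.234 ms.

894.2 ms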